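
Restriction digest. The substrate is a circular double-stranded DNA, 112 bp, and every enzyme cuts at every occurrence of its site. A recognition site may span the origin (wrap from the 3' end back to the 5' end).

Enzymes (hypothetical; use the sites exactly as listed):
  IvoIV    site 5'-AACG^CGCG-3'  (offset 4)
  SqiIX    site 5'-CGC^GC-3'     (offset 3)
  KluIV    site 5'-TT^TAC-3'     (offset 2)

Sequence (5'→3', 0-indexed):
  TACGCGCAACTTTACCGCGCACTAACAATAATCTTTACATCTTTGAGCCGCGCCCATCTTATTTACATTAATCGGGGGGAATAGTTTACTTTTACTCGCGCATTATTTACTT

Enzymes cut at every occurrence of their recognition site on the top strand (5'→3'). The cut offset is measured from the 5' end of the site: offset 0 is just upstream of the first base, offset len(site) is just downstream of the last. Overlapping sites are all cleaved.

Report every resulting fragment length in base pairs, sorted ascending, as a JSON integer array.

[5,5,6,6,7,7,8,12,16,17,23]

Scan for sites:
  IvoIV (AACGCGCG, off=4): no sites
  SqiIX (CGCGC, off=3): starts [2, 15, 48, 96] → cuts [5, 18, 51, 99]
  KluIV (TTTAC, off=2): starts [10, 33, 61, 84, 90, 105, 110] → cuts [0, 12, 35, 63, 86, 92, 107]

Pooled cuts: [0, 5, 12, 18, 35, 51, 63, 86, 92, 99, 107]

Fragment lengths:
  0→5: 5 bp
  5→12: 7 bp
  12→18: 6 bp
  18→35: 17 bp
  35→51: 16 bp
  51→63: 12 bp
  63→86: 23 bp
  86→92: 6 bp
  92→99: 7 bp
  99→107: 8 bp
  107→0 (wrap): 112-107+0 = 5 bp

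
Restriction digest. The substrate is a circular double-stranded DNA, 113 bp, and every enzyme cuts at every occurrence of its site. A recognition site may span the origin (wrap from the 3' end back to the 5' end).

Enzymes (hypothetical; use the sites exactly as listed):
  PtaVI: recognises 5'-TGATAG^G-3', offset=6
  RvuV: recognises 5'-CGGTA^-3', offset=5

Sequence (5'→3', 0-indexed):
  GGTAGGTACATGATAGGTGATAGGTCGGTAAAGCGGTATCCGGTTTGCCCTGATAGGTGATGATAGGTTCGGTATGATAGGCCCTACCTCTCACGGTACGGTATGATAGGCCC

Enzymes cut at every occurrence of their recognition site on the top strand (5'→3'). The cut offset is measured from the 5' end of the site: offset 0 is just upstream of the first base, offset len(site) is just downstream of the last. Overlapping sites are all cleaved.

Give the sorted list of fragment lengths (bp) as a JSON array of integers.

Per-enzyme occurrences:
  PtaVI TGATAGG/6: at [10, 17, 50, 60, 74, 103] ⇒ [16, 23, 56, 66, 80, 109]
  RvuV CGGTA/5: at [25, 33, 69, 93, 98, 112] ⇒ [4, 30, 38, 74, 98, 103]

Pooled cuts: [4, 16, 23, 30, 38, 56, 66, 74, 80, 98, 103, 109]

Fragments:
  4→16: 12 bp
  16→23: 7 bp
  23→30: 7 bp
  30→38: 8 bp
  38→56: 18 bp
  56→66: 10 bp
  66→74: 8 bp
  74→80: 6 bp
  80→98: 18 bp
  98→103: 5 bp
  103→109: 6 bp
  109→4 (wrap): 113-109+4 = 8 bp

[5,6,6,7,7,8,8,8,10,12,18,18]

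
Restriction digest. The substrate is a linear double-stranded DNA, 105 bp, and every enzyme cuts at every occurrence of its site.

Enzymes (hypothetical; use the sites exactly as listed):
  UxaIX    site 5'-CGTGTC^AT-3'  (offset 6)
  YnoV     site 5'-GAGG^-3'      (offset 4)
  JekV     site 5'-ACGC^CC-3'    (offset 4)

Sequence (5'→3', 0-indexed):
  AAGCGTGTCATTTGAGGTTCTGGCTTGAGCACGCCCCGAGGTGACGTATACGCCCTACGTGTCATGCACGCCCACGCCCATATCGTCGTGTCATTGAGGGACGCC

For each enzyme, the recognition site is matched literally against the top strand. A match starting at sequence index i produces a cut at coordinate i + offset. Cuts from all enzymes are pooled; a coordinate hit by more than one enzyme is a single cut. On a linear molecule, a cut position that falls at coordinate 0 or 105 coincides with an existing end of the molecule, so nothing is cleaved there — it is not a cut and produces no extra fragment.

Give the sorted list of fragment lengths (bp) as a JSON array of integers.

Site scan:
  UxaIX (CGTGTCAT, off=6): starts [3, 57, 86] → cuts [9, 63, 92]
  YnoV (GAGG, off=4): starts [13, 37, 95] → cuts [17, 41, 99]
  JekV (ACGCCC, off=4): starts [30, 49, 67, 73] → cuts [34, 53, 71, 77]

All cut coordinates (distinct, sorted): [9, 17, 34, 41, 53, 63, 71, 77, 92, 99]

Fragment lengths:
  [0,9): 9 bp
  [9,17): 8 bp
  [17,34): 17 bp
  [34,41): 7 bp
  [41,53): 12 bp
  [53,63): 10 bp
  [63,71): 8 bp
  [71,77): 6 bp
  [77,92): 15 bp
  [92,99): 7 bp
  [99,105): 6 bp

[6,6,7,7,8,8,9,10,12,15,17]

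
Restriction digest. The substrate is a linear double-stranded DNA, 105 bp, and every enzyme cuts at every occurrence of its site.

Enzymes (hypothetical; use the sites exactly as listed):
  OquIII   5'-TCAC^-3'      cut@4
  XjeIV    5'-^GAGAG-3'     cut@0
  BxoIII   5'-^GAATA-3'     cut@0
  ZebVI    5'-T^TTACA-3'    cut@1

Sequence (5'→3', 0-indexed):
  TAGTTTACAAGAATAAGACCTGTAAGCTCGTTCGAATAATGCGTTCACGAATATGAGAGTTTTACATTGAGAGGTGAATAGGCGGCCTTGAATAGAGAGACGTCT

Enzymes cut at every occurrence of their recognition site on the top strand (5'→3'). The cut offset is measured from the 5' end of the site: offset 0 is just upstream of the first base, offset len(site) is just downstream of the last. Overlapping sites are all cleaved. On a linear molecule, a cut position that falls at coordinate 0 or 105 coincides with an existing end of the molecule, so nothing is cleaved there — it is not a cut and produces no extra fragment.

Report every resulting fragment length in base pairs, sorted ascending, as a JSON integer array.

Site scan:
  OquIII TCAC/4: at [44] ⇒ [48]
  XjeIV GAGAG/0: at [54, 68, 94] ⇒ [54, 68, 94]
  BxoIII GAATA/0: at [10, 33, 48, 75, 89] ⇒ [10, 33, 48, 75, 89]
  ZebVI TTTACA/1: at [3, 60] ⇒ [4, 61]

Pooled cuts: [4, 10, 33, 48, 54, 61, 68, 75, 89, 94]

Fragment lengths:
  [0,4): 4 bp
  [4,10): 6 bp
  [10,33): 23 bp
  [33,48): 15 bp
  [48,54): 6 bp
  [54,61): 7 bp
  [61,68): 7 bp
  [68,75): 7 bp
  [75,89): 14 bp
  [89,94): 5 bp
  [94,105): 11 bp

[4,5,6,6,7,7,7,11,14,15,23]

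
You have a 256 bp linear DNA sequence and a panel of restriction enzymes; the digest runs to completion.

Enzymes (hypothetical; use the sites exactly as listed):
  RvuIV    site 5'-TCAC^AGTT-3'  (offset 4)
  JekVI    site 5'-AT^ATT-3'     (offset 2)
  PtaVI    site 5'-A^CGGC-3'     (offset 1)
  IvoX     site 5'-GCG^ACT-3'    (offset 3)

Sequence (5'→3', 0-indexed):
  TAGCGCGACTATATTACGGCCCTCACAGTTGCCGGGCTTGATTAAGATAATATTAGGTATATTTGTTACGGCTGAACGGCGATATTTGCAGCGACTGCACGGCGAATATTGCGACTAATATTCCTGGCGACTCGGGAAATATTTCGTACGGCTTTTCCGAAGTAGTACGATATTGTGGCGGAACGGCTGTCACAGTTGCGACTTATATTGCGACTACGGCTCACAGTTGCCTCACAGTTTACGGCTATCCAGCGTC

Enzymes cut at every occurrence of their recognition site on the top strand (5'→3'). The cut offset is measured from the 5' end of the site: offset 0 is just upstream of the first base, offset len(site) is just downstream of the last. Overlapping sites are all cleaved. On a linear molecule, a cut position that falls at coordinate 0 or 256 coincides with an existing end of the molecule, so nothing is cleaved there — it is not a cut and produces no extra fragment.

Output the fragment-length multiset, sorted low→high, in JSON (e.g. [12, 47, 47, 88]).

Site scan:
  RvuIV (TCACAGTT, off=4): starts [22, 189, 220, 231] → cuts [26, 193, 224, 235]
  JekVI (ATATT, off=2): starts [10, 49, 58, 81, 105, 117, 138, 169, 204] → cuts [12, 51, 60, 83, 107, 119, 140, 171, 206]
  PtaVI (ACGGC, off=1): starts [15, 67, 75, 98, 147, 182, 215, 240] → cuts [16, 68, 76, 99, 148, 183, 216, 241]
  IvoX (GCGACT, off=3): starts [4, 90, 110, 126, 197, 209] → cuts [7, 93, 113, 129, 200, 212]

All cut coordinates (distinct, sorted): [7, 12, 16, 26, 51, 60, 68, 76, 83, 93, 99, 107, 113, 119, 129, 140, 148, 171, 183, 193, 200, 206, 212, 216, 224, 235, 241]

Fragment lengths:
  [0,7): 7 bp
  [7,12): 5 bp
  [12,16): 4 bp
  [16,26): 10 bp
  [26,51): 25 bp
  [51,60): 9 bp
  [60,68): 8 bp
  [68,76): 8 bp
  [76,83): 7 bp
  [83,93): 10 bp
  [93,99): 6 bp
  [99,107): 8 bp
  [107,113): 6 bp
  [113,119): 6 bp
  [119,129): 10 bp
  [129,140): 11 bp
  [140,148): 8 bp
  [148,171): 23 bp
  [171,183): 12 bp
  [183,193): 10 bp
  [193,200): 7 bp
  [200,206): 6 bp
  [206,212): 6 bp
  [212,216): 4 bp
  [216,224): 8 bp
  [224,235): 11 bp
  [235,241): 6 bp
  [241,256): 15 bp

[4,4,5,6,6,6,6,6,6,7,7,7,8,8,8,8,8,9,10,10,10,10,11,11,12,15,23,25]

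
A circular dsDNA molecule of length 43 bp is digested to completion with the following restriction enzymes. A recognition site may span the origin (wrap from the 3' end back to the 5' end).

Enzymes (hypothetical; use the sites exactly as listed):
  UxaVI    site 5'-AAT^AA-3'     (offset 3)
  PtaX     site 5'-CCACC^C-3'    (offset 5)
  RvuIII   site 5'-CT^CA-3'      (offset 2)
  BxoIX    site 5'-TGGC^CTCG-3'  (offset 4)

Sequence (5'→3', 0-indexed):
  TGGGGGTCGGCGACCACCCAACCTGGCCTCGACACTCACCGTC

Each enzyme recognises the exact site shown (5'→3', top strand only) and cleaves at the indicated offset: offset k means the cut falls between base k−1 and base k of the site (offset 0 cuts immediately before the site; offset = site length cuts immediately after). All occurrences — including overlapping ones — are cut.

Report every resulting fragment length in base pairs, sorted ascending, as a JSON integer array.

Site scan:
  UxaVI (AATAA, off=3): no sites
  PtaX (CCACCC, off=5): starts [13] → cuts [18]
  RvuIII (CTCA, off=2): starts [34] → cuts [36]
  BxoIX (TGGCCTCG, off=4): starts [23] → cuts [27]

All cut coordinates (distinct, sorted): [18, 27, 36]

Fragments:
  18→27: 9 bp
  27→36: 9 bp
  36→18 (wrap): 43-36+18 = 25 bp

[9,9,25]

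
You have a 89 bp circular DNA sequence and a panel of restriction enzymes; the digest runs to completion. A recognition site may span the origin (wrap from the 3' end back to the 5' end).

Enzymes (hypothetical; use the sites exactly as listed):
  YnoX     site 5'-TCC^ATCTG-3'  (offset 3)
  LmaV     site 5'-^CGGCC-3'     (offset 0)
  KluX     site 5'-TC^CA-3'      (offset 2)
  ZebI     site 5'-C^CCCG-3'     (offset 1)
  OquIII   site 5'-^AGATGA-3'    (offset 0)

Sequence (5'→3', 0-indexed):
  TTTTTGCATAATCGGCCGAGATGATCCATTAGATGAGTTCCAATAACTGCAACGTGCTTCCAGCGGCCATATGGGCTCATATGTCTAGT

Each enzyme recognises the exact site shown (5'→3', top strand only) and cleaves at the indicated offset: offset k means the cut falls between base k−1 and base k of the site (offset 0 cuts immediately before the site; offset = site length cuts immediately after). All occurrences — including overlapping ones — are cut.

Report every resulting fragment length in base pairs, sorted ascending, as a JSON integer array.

[3,4,6,8,10,20,38]

Scan for sites:
  YnoX (TCCATCTG, off=3): no sites
  LmaV (CGGCC, off=0): starts [12, 63] → cuts [12, 63]
  KluX (TCCA, off=2): starts [24, 38, 58] → cuts [26, 40, 60]
  ZebI (CCCCG, off=1): no sites
  OquIII (AGATGA, off=0): starts [18, 30] → cuts [18, 30]

Pooled cuts: [12, 18, 26, 30, 40, 60, 63]

Fragment lengths:
  12→18: 6 bp
  18→26: 8 bp
  26→30: 4 bp
  30→40: 10 bp
  40→60: 20 bp
  60→63: 3 bp
  63→12 (wrap): 89-63+12 = 38 bp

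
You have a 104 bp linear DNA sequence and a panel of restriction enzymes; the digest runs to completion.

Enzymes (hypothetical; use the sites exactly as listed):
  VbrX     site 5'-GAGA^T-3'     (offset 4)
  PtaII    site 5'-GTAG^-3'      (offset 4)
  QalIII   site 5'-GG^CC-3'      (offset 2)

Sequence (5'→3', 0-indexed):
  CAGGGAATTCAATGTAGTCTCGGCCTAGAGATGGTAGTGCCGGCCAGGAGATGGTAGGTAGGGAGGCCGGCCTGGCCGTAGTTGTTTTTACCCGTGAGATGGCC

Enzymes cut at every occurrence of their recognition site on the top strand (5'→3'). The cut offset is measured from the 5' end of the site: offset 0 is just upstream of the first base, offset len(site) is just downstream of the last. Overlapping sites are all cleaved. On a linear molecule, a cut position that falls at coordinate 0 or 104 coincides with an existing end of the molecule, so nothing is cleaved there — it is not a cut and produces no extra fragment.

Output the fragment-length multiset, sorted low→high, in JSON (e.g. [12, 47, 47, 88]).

[2,3,4,4,5,5,6,6,6,6,6,8,8,17,18]

Per-enzyme occurrences:
  VbrX GAGAT/4: at [27, 47, 95] ⇒ [31, 51, 99]
  PtaII GTAG/4: at [13, 33, 53, 57, 77] ⇒ [17, 37, 57, 61, 81]
  QalIII GGCC/2: at [21, 41, 64, 68, 73, 100] ⇒ [23, 43, 66, 70, 75, 102]

All cut coordinates (distinct, sorted): [17, 23, 31, 37, 43, 51, 57, 61, 66, 70, 75, 81, 99, 102]

Fragment lengths:
  [0,17): 17 bp
  [17,23): 6 bp
  [23,31): 8 bp
  [31,37): 6 bp
  [37,43): 6 bp
  [43,51): 8 bp
  [51,57): 6 bp
  [57,61): 4 bp
  [61,66): 5 bp
  [66,70): 4 bp
  [70,75): 5 bp
  [75,81): 6 bp
  [81,99): 18 bp
  [99,102): 3 bp
  [102,104): 2 bp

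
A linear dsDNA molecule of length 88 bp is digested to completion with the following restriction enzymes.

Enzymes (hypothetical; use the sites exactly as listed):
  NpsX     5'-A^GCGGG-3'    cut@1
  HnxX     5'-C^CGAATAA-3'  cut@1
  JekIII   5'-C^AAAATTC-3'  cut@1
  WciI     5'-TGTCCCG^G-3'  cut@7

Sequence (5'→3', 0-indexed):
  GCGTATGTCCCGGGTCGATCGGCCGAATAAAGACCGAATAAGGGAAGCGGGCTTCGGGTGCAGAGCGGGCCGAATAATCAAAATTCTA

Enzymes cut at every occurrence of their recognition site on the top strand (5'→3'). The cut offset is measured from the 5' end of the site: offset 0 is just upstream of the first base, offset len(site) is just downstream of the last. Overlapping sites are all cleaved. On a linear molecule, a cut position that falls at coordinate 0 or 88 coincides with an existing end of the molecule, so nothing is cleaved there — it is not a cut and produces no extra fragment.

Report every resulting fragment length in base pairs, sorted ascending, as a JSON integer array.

Per-enzyme occurrences:
  NpsX (AGCGGG, off=1): starts [45, 63] → cuts [46, 64]
  HnxX (CCGAATAA, off=1): starts [22, 33, 69] → cuts [23, 34, 70]
  JekIII (CAAAATTC, off=1): starts [78] → cuts [79]
  WciI (TGTCCCGG, off=7): starts [5] → cuts [12]

All cut coordinates (distinct, sorted): [12, 23, 34, 46, 64, 70, 79]

Fragments:
  [0,12): 12 bp
  [12,23): 11 bp
  [23,34): 11 bp
  [34,46): 12 bp
  [46,64): 18 bp
  [64,70): 6 bp
  [70,79): 9 bp
  [79,88): 9 bp

[6,9,9,11,11,12,12,18]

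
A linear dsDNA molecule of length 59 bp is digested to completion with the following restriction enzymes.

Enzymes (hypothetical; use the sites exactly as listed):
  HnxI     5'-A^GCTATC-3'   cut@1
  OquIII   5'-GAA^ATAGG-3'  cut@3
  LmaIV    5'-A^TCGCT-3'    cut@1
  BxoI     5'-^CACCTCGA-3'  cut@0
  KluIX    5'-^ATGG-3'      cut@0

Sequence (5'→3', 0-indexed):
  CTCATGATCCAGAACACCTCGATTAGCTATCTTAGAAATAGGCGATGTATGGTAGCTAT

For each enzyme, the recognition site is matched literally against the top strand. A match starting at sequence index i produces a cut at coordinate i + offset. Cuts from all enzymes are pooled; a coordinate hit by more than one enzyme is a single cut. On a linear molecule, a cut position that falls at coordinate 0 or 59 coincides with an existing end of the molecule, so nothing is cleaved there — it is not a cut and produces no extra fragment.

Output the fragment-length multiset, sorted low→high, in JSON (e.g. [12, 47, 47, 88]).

[11,11,11,12,14]

Per-enzyme occurrences:
  HnxI (AGCTATC, off=1): starts [24] → cuts [25]
  OquIII (GAAATAGG, off=3): starts [34] → cuts [37]
  LmaIV (ATCGCT, off=1): no sites
  BxoI (CACCTCGA, off=0): starts [14] → cuts [14]
  KluIX (ATGG, off=0): starts [48] → cuts [48]

Pooled cuts: [14, 25, 37, 48]

Fragment lengths:
  [0,14): 14 bp
  [14,25): 11 bp
  [25,37): 12 bp
  [37,48): 11 bp
  [48,59): 11 bp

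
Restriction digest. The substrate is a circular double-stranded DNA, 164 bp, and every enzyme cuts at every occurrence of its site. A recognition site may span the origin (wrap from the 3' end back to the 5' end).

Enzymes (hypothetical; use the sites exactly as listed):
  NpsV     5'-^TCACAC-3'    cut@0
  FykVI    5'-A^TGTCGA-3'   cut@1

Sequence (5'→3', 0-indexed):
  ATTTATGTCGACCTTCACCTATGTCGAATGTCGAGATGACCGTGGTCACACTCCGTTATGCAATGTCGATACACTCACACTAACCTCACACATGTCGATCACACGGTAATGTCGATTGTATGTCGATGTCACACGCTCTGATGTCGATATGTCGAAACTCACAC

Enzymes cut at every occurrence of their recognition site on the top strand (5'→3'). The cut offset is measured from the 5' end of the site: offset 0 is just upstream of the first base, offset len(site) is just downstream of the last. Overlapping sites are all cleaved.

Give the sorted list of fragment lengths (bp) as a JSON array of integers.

[6,7,7,8,8,9,11,11,11,11,11,13,16,17,18]

Scan for sites:
  NpsV TCACAC/0: at [45, 74, 85, 98, 128, 158] ⇒ [45, 74, 85, 98, 128, 158]
  FykVI ATGTCGA/1: at [4, 20, 27, 62, 91, 108, 119, 140, 148] ⇒ [5, 21, 28, 63, 92, 109, 120, 141, 149]

All cut coordinates (distinct, sorted): [5, 21, 28, 45, 63, 74, 85, 92, 98, 109, 120, 128, 141, 149, 158]

Fragments:
  5→21: 16 bp
  21→28: 7 bp
  28→45: 17 bp
  45→63: 18 bp
  63→74: 11 bp
  74→85: 11 bp
  85→92: 7 bp
  92→98: 6 bp
  98→109: 11 bp
  109→120: 11 bp
  120→128: 8 bp
  128→141: 13 bp
  141→149: 8 bp
  149→158: 9 bp
  158→5 (wrap): 164-158+5 = 11 bp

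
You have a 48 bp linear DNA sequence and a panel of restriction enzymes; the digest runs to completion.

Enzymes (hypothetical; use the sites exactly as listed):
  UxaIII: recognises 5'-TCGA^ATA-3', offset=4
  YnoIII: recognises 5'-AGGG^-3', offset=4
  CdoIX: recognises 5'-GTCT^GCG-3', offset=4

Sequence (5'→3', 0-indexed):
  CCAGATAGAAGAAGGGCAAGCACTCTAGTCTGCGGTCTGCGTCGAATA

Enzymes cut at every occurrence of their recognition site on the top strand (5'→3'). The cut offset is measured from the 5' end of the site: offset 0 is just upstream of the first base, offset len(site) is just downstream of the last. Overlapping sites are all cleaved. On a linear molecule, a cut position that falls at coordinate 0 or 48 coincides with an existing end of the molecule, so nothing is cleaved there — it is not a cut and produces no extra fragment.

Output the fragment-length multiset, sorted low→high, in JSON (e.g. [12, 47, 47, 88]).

[3,7,7,15,16]

Per-enzyme occurrences:
  UxaIII (TCGAATA, off=4): starts [41] → cuts [45]
  YnoIII (AGGG, off=4): starts [12] → cuts [16]
  CdoIX (GTCTGCG, off=4): starts [27, 34] → cuts [31, 38]

All cut coordinates (distinct, sorted): [16, 31, 38, 45]

Fragments:
  [0,16): 16 bp
  [16,31): 15 bp
  [31,38): 7 bp
  [38,45): 7 bp
  [45,48): 3 bp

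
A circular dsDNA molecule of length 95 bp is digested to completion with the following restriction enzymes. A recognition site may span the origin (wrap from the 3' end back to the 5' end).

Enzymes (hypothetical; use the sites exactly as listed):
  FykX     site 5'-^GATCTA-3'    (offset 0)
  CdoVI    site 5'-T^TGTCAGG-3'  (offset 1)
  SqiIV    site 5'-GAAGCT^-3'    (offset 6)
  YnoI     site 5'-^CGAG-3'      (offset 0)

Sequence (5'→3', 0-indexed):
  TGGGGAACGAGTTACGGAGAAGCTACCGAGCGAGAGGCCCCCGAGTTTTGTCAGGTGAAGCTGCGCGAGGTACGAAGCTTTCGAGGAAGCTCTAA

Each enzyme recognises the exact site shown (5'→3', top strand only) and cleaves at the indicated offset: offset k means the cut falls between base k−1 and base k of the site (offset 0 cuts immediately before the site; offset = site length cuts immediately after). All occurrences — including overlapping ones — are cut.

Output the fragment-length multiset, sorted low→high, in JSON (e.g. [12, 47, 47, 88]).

[2,2,3,4,7,10,11,11,14,14,17]

Site scan:
  FykX (GATCTA, off=0): no sites
  CdoVI TTGTCAGG/1: at [47] ⇒ [48]
  SqiIV GAAGCT/6: at [18, 56, 73, 85] ⇒ [24, 62, 79, 91]
  YnoI CGAG/0: at [7, 26, 30, 41, 65, 81] ⇒ [7, 26, 30, 41, 65, 81]

Pooled cuts: [7, 24, 26, 30, 41, 48, 62, 65, 79, 81, 91]

Fragments:
  7→24: 17 bp
  24→26: 2 bp
  26→30: 4 bp
  30→41: 11 bp
  41→48: 7 bp
  48→62: 14 bp
  62→65: 3 bp
  65→79: 14 bp
  79→81: 2 bp
  81→91: 10 bp
  91→7 (wrap): 95-91+7 = 11 bp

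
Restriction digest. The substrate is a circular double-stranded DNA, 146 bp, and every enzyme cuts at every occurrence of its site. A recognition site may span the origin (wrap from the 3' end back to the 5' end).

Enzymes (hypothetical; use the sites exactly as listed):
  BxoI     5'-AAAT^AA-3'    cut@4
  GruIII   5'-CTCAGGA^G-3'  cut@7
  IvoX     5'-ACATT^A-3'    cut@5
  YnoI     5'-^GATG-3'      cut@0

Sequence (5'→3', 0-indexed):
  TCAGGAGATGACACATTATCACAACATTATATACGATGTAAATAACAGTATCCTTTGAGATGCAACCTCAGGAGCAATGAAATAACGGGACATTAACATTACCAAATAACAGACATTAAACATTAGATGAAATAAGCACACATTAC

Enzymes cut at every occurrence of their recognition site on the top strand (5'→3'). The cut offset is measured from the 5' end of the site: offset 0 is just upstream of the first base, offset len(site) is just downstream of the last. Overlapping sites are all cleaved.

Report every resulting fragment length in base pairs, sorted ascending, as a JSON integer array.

[1,6,6,7,7,8,8,9,10,10,11,11,11,11,15,15]

Per-enzyme occurrences:
  BxoI AAATAA/4: at [39, 79, 103, 129] ⇒ [43, 83, 107, 133]
  GruIII CTCAGGAG/7: at [66, 145] ⇒ [6, 73]
  IvoX ACATTA/5: at [12, 23, 89, 95, 112, 119, 139] ⇒ [17, 28, 94, 100, 117, 124, 144]
  YnoI GATG/0: at [6, 34, 58, 125] ⇒ [6, 34, 58, 125]

All cut coordinates (distinct, sorted): [6, 17, 28, 34, 43, 58, 73, 83, 94, 100, 107, 117, 124, 125, 133, 144]

Fragment lengths:
  6→17: 11 bp
  17→28: 11 bp
  28→34: 6 bp
  34→43: 9 bp
  43→58: 15 bp
  58→73: 15 bp
  73→83: 10 bp
  83→94: 11 bp
  94→100: 6 bp
  100→107: 7 bp
  107→117: 10 bp
  117→124: 7 bp
  124→125: 1 bp
  125→133: 8 bp
  133→144: 11 bp
  144→6 (wrap): 146-144+6 = 8 bp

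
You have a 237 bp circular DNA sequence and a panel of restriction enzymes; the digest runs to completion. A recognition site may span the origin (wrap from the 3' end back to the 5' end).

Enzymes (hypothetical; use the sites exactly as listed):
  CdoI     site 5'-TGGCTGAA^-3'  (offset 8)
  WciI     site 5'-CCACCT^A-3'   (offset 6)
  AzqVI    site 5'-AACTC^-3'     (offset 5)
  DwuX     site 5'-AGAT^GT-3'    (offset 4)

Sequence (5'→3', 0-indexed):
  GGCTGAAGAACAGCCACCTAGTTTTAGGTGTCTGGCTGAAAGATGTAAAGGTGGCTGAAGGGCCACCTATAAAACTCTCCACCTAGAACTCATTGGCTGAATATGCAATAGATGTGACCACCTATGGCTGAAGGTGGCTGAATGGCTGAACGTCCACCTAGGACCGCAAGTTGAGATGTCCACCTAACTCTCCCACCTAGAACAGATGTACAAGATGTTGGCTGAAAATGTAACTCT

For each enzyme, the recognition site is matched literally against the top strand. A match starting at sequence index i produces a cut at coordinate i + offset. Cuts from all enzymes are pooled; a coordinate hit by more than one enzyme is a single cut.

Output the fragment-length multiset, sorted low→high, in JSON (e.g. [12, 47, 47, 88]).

[4,5,7,7,8,8,8,8,9,9,9,9,9,9,10,10,10,10,10,12,12,15,18,21]

Scan for sites:
  CdoI (TGGCTGAA, off=8): starts [32, 51, 93, 124, 134, 142, 218, 236] → cuts [7, 40, 59, 101, 132, 142, 150, 226]
  WciI (CCACCTA, off=6): starts [13, 62, 78, 117, 153, 179, 192] → cuts [19, 68, 84, 123, 159, 185, 198]
  AzqVI (AACTC, off=5): starts [72, 86, 185, 231] → cuts [77, 91, 190, 236]
  DwuX (AGATGT, off=4): starts [40, 109, 173, 203, 212] → cuts [44, 113, 177, 207, 216]

Pooled cuts: [7, 19, 40, 44, 59, 68, 77, 84, 91, 101, 113, 123, 132, 142, 150, 159, 177, 185, 190, 198, 207, 216, 226, 236]

Fragments:
  7→19: 12 bp
  19→40: 21 bp
  40→44: 4 bp
  44→59: 15 bp
  59→68: 9 bp
  68→77: 9 bp
  77→84: 7 bp
  84→91: 7 bp
  91→101: 10 bp
  101→113: 12 bp
  113→123: 10 bp
  123→132: 9 bp
  132→142: 10 bp
  142→150: 8 bp
  150→159: 9 bp
  159→177: 18 bp
  177→185: 8 bp
  185→190: 5 bp
  190→198: 8 bp
  198→207: 9 bp
  207→216: 9 bp
  216→226: 10 bp
  226→236: 10 bp
  236→7 (wrap): 237-236+7 = 8 bp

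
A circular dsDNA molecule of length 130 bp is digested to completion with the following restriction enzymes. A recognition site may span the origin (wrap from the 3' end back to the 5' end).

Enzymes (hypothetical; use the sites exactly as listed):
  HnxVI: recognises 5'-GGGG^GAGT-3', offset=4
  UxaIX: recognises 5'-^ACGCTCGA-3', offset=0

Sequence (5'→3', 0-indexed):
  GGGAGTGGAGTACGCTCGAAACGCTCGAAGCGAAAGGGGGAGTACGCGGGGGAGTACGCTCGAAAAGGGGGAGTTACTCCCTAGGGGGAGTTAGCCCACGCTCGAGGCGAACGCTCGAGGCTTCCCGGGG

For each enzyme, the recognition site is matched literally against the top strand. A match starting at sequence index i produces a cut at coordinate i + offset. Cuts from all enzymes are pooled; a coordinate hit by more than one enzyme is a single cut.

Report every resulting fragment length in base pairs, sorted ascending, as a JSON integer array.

Per-enzyme occurrences:
  HnxVI GGGGGAGT/4: at [35, 47, 66, 83, 128] ⇒ [2, 39, 51, 70, 87]
  UxaIX ACGCTCGA/0: at [11, 20, 55, 97, 110] ⇒ [11, 20, 55, 97, 110]

All cut coordinates (distinct, sorted): [2, 11, 20, 39, 51, 55, 70, 87, 97, 110]

Fragment lengths:
  2→11: 9 bp
  11→20: 9 bp
  20→39: 19 bp
  39→51: 12 bp
  51→55: 4 bp
  55→70: 15 bp
  70→87: 17 bp
  87→97: 10 bp
  97→110: 13 bp
  110→2 (wrap): 130-110+2 = 22 bp

[4,9,9,10,12,13,15,17,19,22]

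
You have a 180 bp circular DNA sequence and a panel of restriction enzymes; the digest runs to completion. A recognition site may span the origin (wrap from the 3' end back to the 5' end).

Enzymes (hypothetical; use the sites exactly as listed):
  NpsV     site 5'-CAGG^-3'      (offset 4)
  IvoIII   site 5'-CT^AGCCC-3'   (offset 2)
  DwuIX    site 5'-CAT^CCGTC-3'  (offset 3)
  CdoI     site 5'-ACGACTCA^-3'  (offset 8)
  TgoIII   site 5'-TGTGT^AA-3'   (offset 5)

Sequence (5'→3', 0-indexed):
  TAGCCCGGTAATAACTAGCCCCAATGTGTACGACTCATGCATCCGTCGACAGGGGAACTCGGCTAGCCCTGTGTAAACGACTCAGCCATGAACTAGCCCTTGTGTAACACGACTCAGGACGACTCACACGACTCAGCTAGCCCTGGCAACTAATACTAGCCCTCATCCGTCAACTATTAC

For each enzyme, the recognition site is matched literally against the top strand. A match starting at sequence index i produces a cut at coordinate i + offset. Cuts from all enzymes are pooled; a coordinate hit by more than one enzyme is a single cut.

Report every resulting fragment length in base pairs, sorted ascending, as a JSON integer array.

Site scan:
  NpsV (CAGG, off=4): starts [49, 114] → cuts [53, 118]
  IvoIII (CTAGCCC, off=2): starts [14, 62, 92, 136, 155, 179] → cuts [1, 16, 64, 94, 138, 157]
  DwuIX (CATCCGTC, off=3): starts [39, 163] → cuts [42, 166]
  CdoI (ACGACTCA, off=8): starts [29, 76, 108, 118, 127] → cuts [37, 84, 116, 126, 135]
  TgoIII (TGTGTAA, off=5): starts [69, 100] → cuts [74, 105]

All cut coordinates (distinct, sorted): [1, 16, 37, 42, 53, 64, 74, 84, 94, 105, 116, 118, 126, 135, 138, 157, 166]

Fragments:
  1→16: 15 bp
  16→37: 21 bp
  37→42: 5 bp
  42→53: 11 bp
  53→64: 11 bp
  64→74: 10 bp
  74→84: 10 bp
  84→94: 10 bp
  94→105: 11 bp
  105→116: 11 bp
  116→118: 2 bp
  118→126: 8 bp
  126→135: 9 bp
  135→138: 3 bp
  138→157: 19 bp
  157→166: 9 bp
  166→1 (wrap): 180-166+1 = 15 bp

[2,3,5,8,9,9,10,10,10,11,11,11,11,15,15,19,21]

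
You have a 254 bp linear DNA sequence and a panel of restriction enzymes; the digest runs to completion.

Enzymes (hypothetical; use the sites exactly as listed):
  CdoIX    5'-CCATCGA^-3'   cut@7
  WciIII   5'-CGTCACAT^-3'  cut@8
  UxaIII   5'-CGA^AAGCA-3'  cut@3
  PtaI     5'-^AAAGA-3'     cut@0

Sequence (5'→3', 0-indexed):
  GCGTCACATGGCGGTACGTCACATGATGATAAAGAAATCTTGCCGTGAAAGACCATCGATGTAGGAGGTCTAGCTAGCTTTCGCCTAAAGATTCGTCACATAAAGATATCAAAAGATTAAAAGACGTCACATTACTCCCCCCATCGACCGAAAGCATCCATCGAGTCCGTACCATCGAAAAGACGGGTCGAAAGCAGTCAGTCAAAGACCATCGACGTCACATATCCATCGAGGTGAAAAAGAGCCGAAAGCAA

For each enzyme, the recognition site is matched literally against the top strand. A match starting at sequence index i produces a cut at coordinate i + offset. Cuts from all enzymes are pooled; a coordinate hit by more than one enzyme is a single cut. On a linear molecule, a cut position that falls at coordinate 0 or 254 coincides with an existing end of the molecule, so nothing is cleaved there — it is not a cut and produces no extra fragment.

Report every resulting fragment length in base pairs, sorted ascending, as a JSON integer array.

Scan for sites:
  CdoIX CCATCGA/7: at [52, 140, 157, 171, 208, 225] ⇒ [59, 147, 164, 178, 215, 232]
  WciIII CGTCACAT/8: at [1, 16, 93, 124, 215] ⇒ [9, 24, 101, 132, 223]
  UxaIII CGAAAGCA/3: at [148, 188, 245] ⇒ [151, 191, 248]
  PtaI AAAGA/0: at [30, 47, 86, 101, 111, 119, 178, 203, 238] ⇒ [30, 47, 86, 101, 111, 119, 178, 203, 238]

Pooled cuts: [9, 24, 30, 47, 59, 86, 101, 111, 119, 132, 147, 151, 164, 178, 191, 203, 215, 223, 232, 238, 248]

Fragments:
  [0,9): 9 bp
  [9,24): 15 bp
  [24,30): 6 bp
  [30,47): 17 bp
  [47,59): 12 bp
  [59,86): 27 bp
  [86,101): 15 bp
  [101,111): 10 bp
  [111,119): 8 bp
  [119,132): 13 bp
  [132,147): 15 bp
  [147,151): 4 bp
  [151,164): 13 bp
  [164,178): 14 bp
  [178,191): 13 bp
  [191,203): 12 bp
  [203,215): 12 bp
  [215,223): 8 bp
  [223,232): 9 bp
  [232,238): 6 bp
  [238,248): 10 bp
  [248,254): 6 bp

[4,6,6,6,8,8,9,9,10,10,12,12,12,13,13,13,14,15,15,15,17,27]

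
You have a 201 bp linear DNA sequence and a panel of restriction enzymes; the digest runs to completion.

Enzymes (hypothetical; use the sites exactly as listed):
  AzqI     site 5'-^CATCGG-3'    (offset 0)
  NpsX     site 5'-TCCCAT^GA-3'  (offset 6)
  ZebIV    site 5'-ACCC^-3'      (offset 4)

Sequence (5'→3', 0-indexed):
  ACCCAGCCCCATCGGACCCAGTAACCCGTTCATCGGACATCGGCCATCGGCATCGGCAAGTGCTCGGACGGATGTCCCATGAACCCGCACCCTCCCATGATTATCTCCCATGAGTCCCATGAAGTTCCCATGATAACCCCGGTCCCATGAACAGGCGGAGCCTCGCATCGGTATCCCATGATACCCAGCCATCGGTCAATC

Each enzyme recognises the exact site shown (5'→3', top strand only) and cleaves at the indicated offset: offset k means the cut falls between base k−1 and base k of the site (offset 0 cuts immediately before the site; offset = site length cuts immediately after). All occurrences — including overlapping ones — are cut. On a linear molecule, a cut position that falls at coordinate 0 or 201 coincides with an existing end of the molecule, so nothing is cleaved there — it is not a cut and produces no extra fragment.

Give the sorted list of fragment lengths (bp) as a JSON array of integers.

[3,3,4,5,6,6,6,6,7,7,7,8,8,9,9,10,11,12,13,14,17,30]

Scan for sites:
  AzqI (CATCGG, off=0): starts [9, 30, 37, 44, 50, 165, 189] → cuts [9, 30, 37, 44, 50, 165, 189]
  NpsX (TCCCATGA, off=6): starts [74, 92, 105, 114, 125, 142, 173] → cuts [80, 98, 111, 120, 131, 148, 179]
  ZebIV (ACCC, off=4): starts [0, 15, 23, 82, 88, 135, 182] → cuts [4, 19, 27, 86, 92, 139, 186]

Pooled cuts: [4, 9, 19, 27, 30, 37, 44, 50, 80, 86, 92, 98, 111, 120, 131, 139, 148, 165, 179, 186, 189]

Fragment lengths:
  [0,4): 4 bp
  [4,9): 5 bp
  [9,19): 10 bp
  [19,27): 8 bp
  [27,30): 3 bp
  [30,37): 7 bp
  [37,44): 7 bp
  [44,50): 6 bp
  [50,80): 30 bp
  [80,86): 6 bp
  [86,92): 6 bp
  [92,98): 6 bp
  [98,111): 13 bp
  [111,120): 9 bp
  [120,131): 11 bp
  [131,139): 8 bp
  [139,148): 9 bp
  [148,165): 17 bp
  [165,179): 14 bp
  [179,186): 7 bp
  [186,189): 3 bp
  [189,201): 12 bp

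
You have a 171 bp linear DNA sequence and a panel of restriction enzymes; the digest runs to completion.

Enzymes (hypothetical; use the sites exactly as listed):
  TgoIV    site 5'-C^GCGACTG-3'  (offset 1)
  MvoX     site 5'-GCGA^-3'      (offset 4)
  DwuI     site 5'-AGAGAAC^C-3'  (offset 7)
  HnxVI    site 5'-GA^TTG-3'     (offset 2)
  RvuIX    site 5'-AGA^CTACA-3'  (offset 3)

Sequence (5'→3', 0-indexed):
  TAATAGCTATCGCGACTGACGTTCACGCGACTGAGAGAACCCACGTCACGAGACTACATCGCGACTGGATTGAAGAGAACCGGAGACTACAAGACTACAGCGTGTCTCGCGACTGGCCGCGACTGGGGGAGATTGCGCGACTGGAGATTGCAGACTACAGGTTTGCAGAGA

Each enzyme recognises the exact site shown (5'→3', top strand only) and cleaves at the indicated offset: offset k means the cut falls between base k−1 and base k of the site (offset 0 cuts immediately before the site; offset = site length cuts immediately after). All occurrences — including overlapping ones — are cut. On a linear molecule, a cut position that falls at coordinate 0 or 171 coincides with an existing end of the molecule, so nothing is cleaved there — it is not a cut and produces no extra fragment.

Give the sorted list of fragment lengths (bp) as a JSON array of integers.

Per-enzyme occurrences:
  TgoIV CGCGACTG/1: at [10, 25, 59, 107, 117, 135] ⇒ [11, 26, 60, 108, 118, 136]
  MvoX GCGA/4: at [11, 26, 60, 108, 118, 136] ⇒ [15, 30, 64, 112, 122, 140]
  DwuI AGAGAACC/7: at [33, 73] ⇒ [40, 80]
  HnxVI GATTG/2: at [67, 130, 145] ⇒ [69, 132, 147]
  RvuIX AGACTACA/3: at [50, 83, 91, 151] ⇒ [53, 86, 94, 154]

All cut coordinates (distinct, sorted): [11, 15, 26, 30, 40, 53, 60, 64, 69, 80, 86, 94, 108, 112, 118, 122, 132, 136, 140, 147, 154]

Fragments:
  [0,11): 11 bp
  [11,15): 4 bp
  [15,26): 11 bp
  [26,30): 4 bp
  [30,40): 10 bp
  [40,53): 13 bp
  [53,60): 7 bp
  [60,64): 4 bp
  [64,69): 5 bp
  [69,80): 11 bp
  [80,86): 6 bp
  [86,94): 8 bp
  [94,108): 14 bp
  [108,112): 4 bp
  [112,118): 6 bp
  [118,122): 4 bp
  [122,132): 10 bp
  [132,136): 4 bp
  [136,140): 4 bp
  [140,147): 7 bp
  [147,154): 7 bp
  [154,171): 17 bp

[4,4,4,4,4,4,4,5,6,6,7,7,7,8,10,10,11,11,11,13,14,17]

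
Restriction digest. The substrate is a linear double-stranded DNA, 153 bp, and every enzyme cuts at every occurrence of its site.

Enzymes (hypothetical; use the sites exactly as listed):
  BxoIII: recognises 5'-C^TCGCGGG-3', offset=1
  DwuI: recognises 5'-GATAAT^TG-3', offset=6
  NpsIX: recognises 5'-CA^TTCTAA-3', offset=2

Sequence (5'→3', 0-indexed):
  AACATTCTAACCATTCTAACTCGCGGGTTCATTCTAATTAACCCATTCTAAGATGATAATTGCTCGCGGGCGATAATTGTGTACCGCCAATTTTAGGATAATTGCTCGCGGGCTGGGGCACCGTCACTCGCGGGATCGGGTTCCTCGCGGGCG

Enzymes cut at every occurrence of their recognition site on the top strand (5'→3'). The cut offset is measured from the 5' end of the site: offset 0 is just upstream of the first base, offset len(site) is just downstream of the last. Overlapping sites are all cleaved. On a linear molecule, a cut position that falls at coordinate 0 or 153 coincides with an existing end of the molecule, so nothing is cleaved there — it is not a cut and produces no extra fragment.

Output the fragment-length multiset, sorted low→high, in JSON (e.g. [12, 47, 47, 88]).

Scan for sites:
  BxoIII CTCGCGGG/1: at [19, 62, 104, 126, 143] ⇒ [20, 63, 105, 127, 144]
  DwuI GATAATTG/6: at [54, 71, 96] ⇒ [60, 77, 102]
  NpsIX CATTCTAA/2: at [2, 11, 29, 43] ⇒ [4, 13, 31, 45]

All cut coordinates (distinct, sorted): [4, 13, 20, 31, 45, 60, 63, 77, 102, 105, 127, 144]

Fragment lengths:
  [0,4): 4 bp
  [4,13): 9 bp
  [13,20): 7 bp
  [20,31): 11 bp
  [31,45): 14 bp
  [45,60): 15 bp
  [60,63): 3 bp
  [63,77): 14 bp
  [77,102): 25 bp
  [102,105): 3 bp
  [105,127): 22 bp
  [127,144): 17 bp
  [144,153): 9 bp

[3,3,4,7,9,9,11,14,14,15,17,22,25]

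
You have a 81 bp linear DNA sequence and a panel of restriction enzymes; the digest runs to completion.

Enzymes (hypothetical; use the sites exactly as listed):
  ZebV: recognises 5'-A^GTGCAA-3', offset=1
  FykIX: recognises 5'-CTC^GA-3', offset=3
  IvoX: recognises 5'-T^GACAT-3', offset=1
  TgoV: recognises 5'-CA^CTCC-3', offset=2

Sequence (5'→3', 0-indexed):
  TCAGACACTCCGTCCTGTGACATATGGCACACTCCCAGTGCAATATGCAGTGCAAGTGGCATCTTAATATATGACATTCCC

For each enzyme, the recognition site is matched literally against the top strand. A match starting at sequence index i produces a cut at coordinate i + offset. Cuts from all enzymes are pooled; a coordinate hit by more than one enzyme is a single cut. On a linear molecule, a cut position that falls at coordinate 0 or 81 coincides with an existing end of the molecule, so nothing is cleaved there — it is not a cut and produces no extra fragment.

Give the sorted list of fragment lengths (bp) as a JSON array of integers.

Per-enzyme occurrences:
  ZebV (AGTGCAA, off=1): starts [36, 48] → cuts [37, 49]
  FykIX (CTCGA, off=3): no sites
  IvoX (TGACAT, off=1): starts [17, 71] → cuts [18, 72]
  TgoV (CACTCC, off=2): starts [5, 29] → cuts [7, 31]

All cut coordinates (distinct, sorted): [7, 18, 31, 37, 49, 72]

Fragments:
  [0,7): 7 bp
  [7,18): 11 bp
  [18,31): 13 bp
  [31,37): 6 bp
  [37,49): 12 bp
  [49,72): 23 bp
  [72,81): 9 bp

[6,7,9,11,12,13,23]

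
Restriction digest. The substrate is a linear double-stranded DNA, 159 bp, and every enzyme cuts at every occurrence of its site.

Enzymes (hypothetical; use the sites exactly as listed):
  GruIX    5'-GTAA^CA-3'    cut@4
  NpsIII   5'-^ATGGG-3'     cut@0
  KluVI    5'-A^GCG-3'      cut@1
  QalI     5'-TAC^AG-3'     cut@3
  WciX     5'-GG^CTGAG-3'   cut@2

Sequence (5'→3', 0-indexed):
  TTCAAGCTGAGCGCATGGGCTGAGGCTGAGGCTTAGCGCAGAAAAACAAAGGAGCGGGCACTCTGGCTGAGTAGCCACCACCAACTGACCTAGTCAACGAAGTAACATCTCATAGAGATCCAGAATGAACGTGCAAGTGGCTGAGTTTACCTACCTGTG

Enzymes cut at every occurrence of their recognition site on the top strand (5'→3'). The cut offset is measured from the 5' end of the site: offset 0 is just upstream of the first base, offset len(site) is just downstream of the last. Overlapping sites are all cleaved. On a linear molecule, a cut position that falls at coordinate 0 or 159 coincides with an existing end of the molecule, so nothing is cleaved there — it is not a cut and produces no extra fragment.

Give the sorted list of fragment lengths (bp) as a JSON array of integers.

Per-enzyme occurrences:
  GruIX GTAACA/4: at [101] ⇒ [105]
  NpsIII ATGGG/0: at [14] ⇒ [14]
  KluVI AGCG/1: at [9, 34, 52] ⇒ [10, 35, 53]
  QalI (TACAG, off=3): no sites
  WciX GGCTGAG/2: at [17, 23, 64, 138] ⇒ [19, 25, 66, 140]

All cut coordinates (distinct, sorted): [10, 14, 19, 25, 35, 53, 66, 105, 140]

Fragments:
  [0,10): 10 bp
  [10,14): 4 bp
  [14,19): 5 bp
  [19,25): 6 bp
  [25,35): 10 bp
  [35,53): 18 bp
  [53,66): 13 bp
  [66,105): 39 bp
  [105,140): 35 bp
  [140,159): 19 bp

[4,5,6,10,10,13,18,19,35,39]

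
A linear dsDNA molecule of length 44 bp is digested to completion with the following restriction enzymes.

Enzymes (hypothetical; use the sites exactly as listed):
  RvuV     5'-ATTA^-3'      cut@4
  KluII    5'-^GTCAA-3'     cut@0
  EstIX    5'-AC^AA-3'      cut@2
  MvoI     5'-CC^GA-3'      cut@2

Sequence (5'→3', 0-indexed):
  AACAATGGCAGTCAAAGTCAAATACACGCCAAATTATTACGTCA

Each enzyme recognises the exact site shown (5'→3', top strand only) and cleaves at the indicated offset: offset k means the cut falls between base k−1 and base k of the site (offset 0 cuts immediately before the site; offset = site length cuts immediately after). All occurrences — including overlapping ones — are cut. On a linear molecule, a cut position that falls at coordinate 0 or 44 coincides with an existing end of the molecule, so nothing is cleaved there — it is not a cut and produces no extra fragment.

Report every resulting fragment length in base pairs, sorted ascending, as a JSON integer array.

Site scan:
  RvuV (ATTA, off=4): starts [32, 35] → cuts [36, 39]
  KluII (GTCAA, off=0): starts [10, 16] → cuts [10, 16]
  EstIX (ACAA, off=2): starts [1] → cuts [3]
  MvoI (CCGA, off=2): no sites

All cut coordinates (distinct, sorted): [3, 10, 16, 36, 39]

Fragment lengths:
  [0,3): 3 bp
  [3,10): 7 bp
  [10,16): 6 bp
  [16,36): 20 bp
  [36,39): 3 bp
  [39,44): 5 bp

[3,3,5,6,7,20]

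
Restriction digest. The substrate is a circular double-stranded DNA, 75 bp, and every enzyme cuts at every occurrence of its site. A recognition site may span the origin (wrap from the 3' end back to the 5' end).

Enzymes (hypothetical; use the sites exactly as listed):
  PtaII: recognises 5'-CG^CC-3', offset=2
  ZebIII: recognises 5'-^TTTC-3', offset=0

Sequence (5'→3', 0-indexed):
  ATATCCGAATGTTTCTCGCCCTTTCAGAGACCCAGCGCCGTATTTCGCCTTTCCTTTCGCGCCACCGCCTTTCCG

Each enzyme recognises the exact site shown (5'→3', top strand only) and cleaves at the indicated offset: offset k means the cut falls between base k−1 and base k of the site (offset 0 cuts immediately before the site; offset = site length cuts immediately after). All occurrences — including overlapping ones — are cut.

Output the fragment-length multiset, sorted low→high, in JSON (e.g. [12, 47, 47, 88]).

Site scan:
  PtaII (CGCC, off=2): starts [16, 35, 45, 59, 65] → cuts [18, 37, 47, 61, 67]
  ZebIII (TTTC, off=0): starts [11, 21, 42, 49, 54, 69] → cuts [11, 21, 42, 49, 54, 69]

Pooled cuts: [11, 18, 21, 37, 42, 47, 49, 54, 61, 67, 69]

Fragment lengths:
  11→18: 7 bp
  18→21: 3 bp
  21→37: 16 bp
  37→42: 5 bp
  42→47: 5 bp
  47→49: 2 bp
  49→54: 5 bp
  54→61: 7 bp
  61→67: 6 bp
  67→69: 2 bp
  69→11 (wrap): 75-69+11 = 17 bp

[2,2,3,5,5,5,6,7,7,16,17]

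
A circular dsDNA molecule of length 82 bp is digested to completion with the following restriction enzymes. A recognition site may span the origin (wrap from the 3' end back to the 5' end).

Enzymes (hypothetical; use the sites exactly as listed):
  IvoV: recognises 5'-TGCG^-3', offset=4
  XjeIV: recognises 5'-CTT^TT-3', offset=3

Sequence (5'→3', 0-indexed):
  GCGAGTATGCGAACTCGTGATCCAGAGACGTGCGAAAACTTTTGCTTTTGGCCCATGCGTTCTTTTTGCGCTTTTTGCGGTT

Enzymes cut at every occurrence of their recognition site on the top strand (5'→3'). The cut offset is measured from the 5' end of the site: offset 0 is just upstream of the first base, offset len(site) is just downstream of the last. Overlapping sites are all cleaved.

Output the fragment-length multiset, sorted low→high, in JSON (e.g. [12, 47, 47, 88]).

[3,5,6,6,6,6,7,8,12,23]

Scan for sites:
  IvoV TGCG/4: at [7, 30, 55, 66, 75, 81] ⇒ [3, 11, 34, 59, 70, 79]
  XjeIV CTTTT/3: at [38, 44, 61, 70] ⇒ [41, 47, 64, 73]

Pooled cuts: [3, 11, 34, 41, 47, 59, 64, 70, 73, 79]

Fragment lengths:
  3→11: 8 bp
  11→34: 23 bp
  34→41: 7 bp
  41→47: 6 bp
  47→59: 12 bp
  59→64: 5 bp
  64→70: 6 bp
  70→73: 3 bp
  73→79: 6 bp
  79→3 (wrap): 82-79+3 = 6 bp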